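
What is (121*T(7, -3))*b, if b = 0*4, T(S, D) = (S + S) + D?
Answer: 0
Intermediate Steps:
T(S, D) = D + 2*S (T(S, D) = 2*S + D = D + 2*S)
b = 0
(121*T(7, -3))*b = (121*(-3 + 2*7))*0 = (121*(-3 + 14))*0 = (121*11)*0 = 1331*0 = 0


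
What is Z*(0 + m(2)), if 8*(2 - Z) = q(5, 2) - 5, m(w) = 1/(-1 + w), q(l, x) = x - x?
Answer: 21/8 ≈ 2.6250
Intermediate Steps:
q(l, x) = 0
Z = 21/8 (Z = 2 - (0 - 5)/8 = 2 - ⅛*(-5) = 2 + 5/8 = 21/8 ≈ 2.6250)
Z*(0 + m(2)) = 21*(0 + 1/(-1 + 2))/8 = 21*(0 + 1/1)/8 = 21*(0 + 1)/8 = (21/8)*1 = 21/8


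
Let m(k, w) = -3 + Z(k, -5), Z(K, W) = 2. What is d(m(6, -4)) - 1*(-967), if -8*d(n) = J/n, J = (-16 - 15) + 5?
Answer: 3855/4 ≈ 963.75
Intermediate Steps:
J = -26 (J = -31 + 5 = -26)
m(k, w) = -1 (m(k, w) = -3 + 2 = -1)
d(n) = 13/(4*n) (d(n) = -(-13)/(4*n) = 13/(4*n))
d(m(6, -4)) - 1*(-967) = (13/4)/(-1) - 1*(-967) = (13/4)*(-1) + 967 = -13/4 + 967 = 3855/4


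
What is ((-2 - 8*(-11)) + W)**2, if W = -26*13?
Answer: 63504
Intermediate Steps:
W = -338
((-2 - 8*(-11)) + W)**2 = ((-2 - 8*(-11)) - 338)**2 = ((-2 + 88) - 338)**2 = (86 - 338)**2 = (-252)**2 = 63504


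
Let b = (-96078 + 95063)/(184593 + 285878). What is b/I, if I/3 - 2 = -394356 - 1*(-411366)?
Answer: -1015/24010957956 ≈ -4.2272e-8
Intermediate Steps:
b = -1015/470471 ≈ -0.0021574
I = 51036 (I = 6 + 3*(-394356 - 1*(-411366)) = 6 + 3*(-394356 + 411366) = 6 + 3*17010 = 6 + 51030 = 51036)
b/I = -1015/470471/51036 = -1015/470471*1/51036 = -1015/24010957956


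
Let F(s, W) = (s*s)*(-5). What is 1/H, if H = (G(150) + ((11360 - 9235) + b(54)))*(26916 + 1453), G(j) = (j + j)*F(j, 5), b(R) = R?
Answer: -1/957391933949 ≈ -1.0445e-12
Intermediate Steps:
F(s, W) = -5*s² (F(s, W) = s²*(-5) = -5*s²)
G(j) = -10*j³ (G(j) = (j + j)*(-5*j²) = (2*j)*(-5*j²) = -10*j³)
H = -957391933949 (H = (-10*150³ + ((11360 - 9235) + 54))*(26916 + 1453) = (-10*3375000 + (2125 + 54))*28369 = (-33750000 + 2179)*28369 = -33747821*28369 = -957391933949)
1/H = 1/(-957391933949) = -1/957391933949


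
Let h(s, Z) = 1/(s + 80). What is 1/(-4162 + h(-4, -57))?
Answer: -76/316311 ≈ -0.00024027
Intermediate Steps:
h(s, Z) = 1/(80 + s)
1/(-4162 + h(-4, -57)) = 1/(-4162 + 1/(80 - 4)) = 1/(-4162 + 1/76) = 1/(-316311/76) = -76/316311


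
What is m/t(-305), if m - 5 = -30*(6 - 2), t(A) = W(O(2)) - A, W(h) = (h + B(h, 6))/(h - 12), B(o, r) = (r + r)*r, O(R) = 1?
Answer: -1265/3282 ≈ -0.38544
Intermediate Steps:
B(o, r) = 2*r² (B(o, r) = (2*r)*r = 2*r²)
W(h) = (72 + h)/(-12 + h) (W(h) = (h + 2*6²)/(h - 12) = (h + 2*36)/(-12 + h) = (h + 72)/(-12 + h) = (72 + h)/(-12 + h))
t(A) = -73/11 - A (t(A) = (72 + 1)/(-12 + 1) - A = 73/(-11) - A = -1/11*73 - A = -73/11 - A)
m = -115 (m = 5 - 30*(6 - 2) = 5 - 30*4 = 5 - 120 = -115)
m/t(-305) = -115/(-73/11 - 1*(-305)) = -115/(-73/11 + 305) = -115/3282/11 = -115*11/3282 = -1265/3282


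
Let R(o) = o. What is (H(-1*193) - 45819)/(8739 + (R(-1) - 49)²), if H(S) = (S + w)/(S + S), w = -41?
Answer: -8842950/2169127 ≈ -4.0767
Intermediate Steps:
H(S) = (-41 + S)/(2*S) (H(S) = (S - 41)/(S + S) = (-41 + S)/((2*S)) = (-41 + S)*(1/(2*S)) = (-41 + S)/(2*S))
(H(-1*193) - 45819)/(8739 + (R(-1) - 49)²) = ((-41 - 1*193)/(2*((-1*193))) - 45819)/(8739 + (-1 - 49)²) = ((½)*(-41 - 193)/(-193) - 45819)/(8739 + (-50)²) = ((½)*(-1/193)*(-234) - 45819)/(8739 + 2500) = (117/193 - 45819)/11239 = -8842950/193*1/11239 = -8842950/2169127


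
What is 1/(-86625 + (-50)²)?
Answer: -1/84125 ≈ -1.1887e-5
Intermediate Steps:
1/(-86625 + (-50)²) = 1/(-86625 + 2500) = 1/(-84125) = -1/84125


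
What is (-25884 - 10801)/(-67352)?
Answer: 36685/67352 ≈ 0.54468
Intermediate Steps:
(-25884 - 10801)/(-67352) = -36685*(-1/67352) = 36685/67352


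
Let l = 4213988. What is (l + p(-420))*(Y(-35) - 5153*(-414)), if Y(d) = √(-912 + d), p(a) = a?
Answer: 8988981584256 + 4213568*I*√947 ≈ 8.989e+12 + 1.2967e+8*I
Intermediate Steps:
(l + p(-420))*(Y(-35) - 5153*(-414)) = (4213988 - 420)*(√(-912 - 35) - 5153*(-414)) = 4213568*(√(-947) + 2133342) = 4213568*(I*√947 + 2133342) = 4213568*(2133342 + I*√947) = 8988981584256 + 4213568*I*√947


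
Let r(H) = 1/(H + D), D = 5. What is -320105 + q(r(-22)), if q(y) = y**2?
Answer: -92510344/289 ≈ -3.2011e+5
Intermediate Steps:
r(H) = 1/(5 + H) (r(H) = 1/(H + 5) = 1/(5 + H))
-320105 + q(r(-22)) = -320105 + (1/(5 - 22))**2 = -320105 + (1/(-17))**2 = -320105 + (-1/17)**2 = -320105 + 1/289 = -92510344/289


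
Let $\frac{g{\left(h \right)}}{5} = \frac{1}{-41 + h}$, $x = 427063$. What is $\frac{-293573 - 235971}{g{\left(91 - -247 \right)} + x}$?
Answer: $- \frac{39318642}{31709429} \approx -1.24$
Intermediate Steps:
$g{\left(h \right)} = \frac{5}{-41 + h}$
$\frac{-293573 - 235971}{g{\left(91 - -247 \right)} + x} = \frac{-293573 - 235971}{\frac{5}{-41 + \left(91 - -247\right)} + 427063} = - \frac{529544}{\frac{5}{-41 + \left(91 + 247\right)} + 427063} = - \frac{529544}{\frac{5}{-41 + 338} + 427063} = - \frac{529544}{\frac{5}{297} + 427063} = - \frac{529544}{\frac{126837716}{297}} = \left(-529544\right) \frac{297}{126837716} = - \frac{39318642}{31709429}$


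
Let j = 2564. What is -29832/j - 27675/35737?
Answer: -284266221/22907417 ≈ -12.409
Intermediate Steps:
-29832/j - 27675/35737 = -29832/2564 - 27675/35737 = -29832*1/2564 - 27675*1/35737 = -7458/641 - 27675/35737 = -284266221/22907417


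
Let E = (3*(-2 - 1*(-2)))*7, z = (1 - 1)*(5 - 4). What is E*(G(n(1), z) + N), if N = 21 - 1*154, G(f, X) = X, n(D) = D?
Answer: 0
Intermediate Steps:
z = 0 (z = 0*1 = 0)
N = -133 (N = 21 - 154 = -133)
E = 0 (E = (3*(-2 + 2))*7 = (3*0)*7 = 0*7 = 0)
E*(G(n(1), z) + N) = 0*(0 - 133) = 0*(-133) = 0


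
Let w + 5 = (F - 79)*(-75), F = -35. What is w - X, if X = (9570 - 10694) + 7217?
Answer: 2452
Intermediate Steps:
X = 6093 (X = -1124 + 7217 = 6093)
w = 8545 (w = -5 + (-35 - 79)*(-75) = -5 - 114*(-75) = -5 + 8550 = 8545)
w - X = 8545 - 1*6093 = 8545 - 6093 = 2452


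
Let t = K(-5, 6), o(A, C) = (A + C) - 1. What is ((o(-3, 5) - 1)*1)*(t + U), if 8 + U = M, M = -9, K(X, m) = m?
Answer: 0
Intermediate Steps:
o(A, C) = -1 + A + C
t = 6
U = -17 (U = -8 - 9 = -17)
((o(-3, 5) - 1)*1)*(t + U) = (((-1 - 3 + 5) - 1)*1)*(6 - 17) = ((1 - 1)*1)*(-11) = (0*1)*(-11) = 0*(-11) = 0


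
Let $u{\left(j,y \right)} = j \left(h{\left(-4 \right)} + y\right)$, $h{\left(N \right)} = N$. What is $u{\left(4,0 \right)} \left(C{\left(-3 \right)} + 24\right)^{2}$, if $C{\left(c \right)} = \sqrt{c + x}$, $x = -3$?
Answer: $-9120 - 768 i \sqrt{6} \approx -9120.0 - 1881.2 i$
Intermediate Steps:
$C{\left(c \right)} = \sqrt{-3 + c}$ ($C{\left(c \right)} = \sqrt{c - 3} = \sqrt{-3 + c}$)
$u{\left(j,y \right)} = j \left(-4 + y\right)$
$u{\left(4,0 \right)} \left(C{\left(-3 \right)} + 24\right)^{2} = 4 \left(-4 + 0\right) \left(\sqrt{-3 - 3} + 24\right)^{2} = 4 \left(-4\right) \left(\sqrt{-6} + 24\right)^{2} = - 16 \left(i \sqrt{6} + 24\right)^{2} = - 16 \left(24 + i \sqrt{6}\right)^{2}$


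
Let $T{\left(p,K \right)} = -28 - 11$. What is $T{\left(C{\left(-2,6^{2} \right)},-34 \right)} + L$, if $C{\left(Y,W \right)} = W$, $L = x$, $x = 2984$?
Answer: $2945$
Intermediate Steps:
$L = 2984$
$T{\left(p,K \right)} = -39$ ($T{\left(p,K \right)} = -28 - 11 = -39$)
$T{\left(C{\left(-2,6^{2} \right)},-34 \right)} + L = -39 + 2984 = 2945$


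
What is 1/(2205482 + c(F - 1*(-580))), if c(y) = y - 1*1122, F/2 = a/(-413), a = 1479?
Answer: 413/910637262 ≈ 4.5353e-7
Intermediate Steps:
F = -2958/413 (F = 2*(1479/(-413)) = 2*(1479*(-1/413)) = 2*(-1479/413) = -2958/413 ≈ -7.1622)
c(y) = -1122 + y (c(y) = y - 1122 = -1122 + y)
1/(2205482 + c(F - 1*(-580))) = 1/(2205482 + (-1122 + (-2958/413 - 1*(-580)))) = 1/(2205482 + (-1122 + (-2958/413 + 580))) = 1/(2205482 + (-1122 + 236582/413)) = 1/(2205482 - 226804/413) = 1/(910637262/413) = 413/910637262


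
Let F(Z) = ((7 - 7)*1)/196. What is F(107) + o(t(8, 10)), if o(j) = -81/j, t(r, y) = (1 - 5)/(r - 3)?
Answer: 405/4 ≈ 101.25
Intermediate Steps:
t(r, y) = -4/(-3 + r)
F(Z) = 0 (F(Z) = (0*1)*(1/196) = 0*(1/196) = 0)
F(107) + o(t(8, 10)) = 0 - 81/((-4/(-3 + 8))) = 0 - 81/((-4/5)) = 0 - 81/((-4*⅕)) = 0 - 81/(-⅘) = 0 - 81*(-5/4) = 0 + 405/4 = 405/4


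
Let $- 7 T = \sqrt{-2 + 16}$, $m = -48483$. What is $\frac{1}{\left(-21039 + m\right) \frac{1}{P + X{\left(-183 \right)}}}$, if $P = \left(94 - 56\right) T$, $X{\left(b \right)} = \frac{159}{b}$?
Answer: $\frac{53}{4240842} + \frac{19 \sqrt{14}}{243327} \approx 0.00030466$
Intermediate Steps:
$T = - \frac{\sqrt{14}}{7}$ ($T = - \frac{\sqrt{-2 + 16}}{7} = - \frac{\sqrt{14}}{7} \approx -0.53452$)
$P = - \frac{38 \sqrt{14}}{7}$ ($P = \left(94 - 56\right) \left(- \frac{\sqrt{14}}{7}\right) = 38 \left(- \frac{\sqrt{14}}{7}\right) = - \frac{38 \sqrt{14}}{7} \approx -20.312$)
$\frac{1}{\left(-21039 + m\right) \frac{1}{P + X{\left(-183 \right)}}} = \frac{1}{\left(-21039 - 48483\right) \frac{1}{- \frac{38 \sqrt{14}}{7} + \frac{159}{-183}}} = \frac{1}{\left(-69522\right) \frac{1}{- \frac{38 \sqrt{14}}{7} + 159 \left(- \frac{1}{183}\right)}} = \frac{1}{\left(-69522\right) \frac{1}{- \frac{38 \sqrt{14}}{7} - \frac{53}{61}}} = \frac{1}{\left(-69522\right) \frac{1}{- \frac{53}{61} - \frac{38 \sqrt{14}}{7}}} = \frac{53}{4240842} + \frac{19 \sqrt{14}}{243327}$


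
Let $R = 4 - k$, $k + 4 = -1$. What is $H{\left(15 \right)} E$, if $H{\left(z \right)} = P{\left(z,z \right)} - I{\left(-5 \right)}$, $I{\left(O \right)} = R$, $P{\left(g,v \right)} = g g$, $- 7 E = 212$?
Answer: $- \frac{45792}{7} \approx -6541.7$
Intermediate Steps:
$E = - \frac{212}{7}$ ($E = \left(- \frac{1}{7}\right) 212 = - \frac{212}{7} \approx -30.286$)
$P{\left(g,v \right)} = g^{2}$
$k = -5$ ($k = -4 - 1 = -5$)
$R = 9$ ($R = 4 - -5 = 4 + 5 = 9$)
$I{\left(O \right)} = 9$
$H{\left(z \right)} = -9 + z^{2}$ ($H{\left(z \right)} = z^{2} - 9 = -9 + z^{2}$)
$H{\left(15 \right)} E = \left(-9 + 15^{2}\right) \left(- \frac{212}{7}\right) = \left(-9 + 225\right) \left(- \frac{212}{7}\right) = 216 \left(- \frac{212}{7}\right) = - \frac{45792}{7}$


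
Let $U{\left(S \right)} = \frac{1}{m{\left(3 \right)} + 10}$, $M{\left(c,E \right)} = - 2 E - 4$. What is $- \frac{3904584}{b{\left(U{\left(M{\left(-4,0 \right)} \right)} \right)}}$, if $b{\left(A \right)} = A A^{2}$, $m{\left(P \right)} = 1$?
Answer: $-5197001304$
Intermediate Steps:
$M{\left(c,E \right)} = -4 - 2 E$
$U{\left(S \right)} = \frac{1}{11}$ ($U{\left(S \right)} = \frac{1}{1 + 10} = \frac{1}{11}$)
$b{\left(A \right)} = A^{3}$
$- \frac{3904584}{b{\left(U{\left(M{\left(-4,0 \right)} \right)} \right)}} = - \frac{3904584}{\left(\frac{1}{11}\right)^{3}} = - 3904584 \frac{1}{\frac{1}{1331}} = \left(-3904584\right) 1331 = -5197001304$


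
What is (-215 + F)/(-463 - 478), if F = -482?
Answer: 697/941 ≈ 0.74070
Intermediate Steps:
(-215 + F)/(-463 - 478) = (-215 - 482)/(-463 - 478) = -697/(-941) = -697*(-1/941) = 697/941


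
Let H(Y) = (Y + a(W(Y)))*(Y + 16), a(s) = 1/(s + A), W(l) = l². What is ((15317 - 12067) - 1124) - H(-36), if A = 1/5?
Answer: 9112386/6481 ≈ 1406.0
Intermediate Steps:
A = ⅕ ≈ 0.20000
a(s) = 1/(⅕ + s) (a(s) = 1/(s + ⅕) = 1/(⅕ + s))
H(Y) = (16 + Y)*(Y + 5/(1 + 5*Y²)) (H(Y) = (Y + 5/(1 + 5*Y²))*(Y + 16) = (Y + 5/(1 + 5*Y²))*(16 + Y) = (16 + Y)*(Y + 5/(1 + 5*Y²)))
((15317 - 12067) - 1124) - H(-36) = ((15317 - 12067) - 1124) - (80 + 5*(-36) - 36*(1 + 5*(-36)²)*(16 - 36))/(1 + 5*(-36)²) = (3250 - 1124) - (80 - 180 - 36*(1 + 5*1296)*(-20))/(1 + 5*1296) = 2126 - (80 - 180 - 36*(1 + 6480)*(-20))/(1 + 6480) = 2126 - (80 - 180 - 36*6481*(-20))/6481 = 2126 - (80 - 180 + 4666320)/6481 = 2126 - 4666220/6481 = 9112386/6481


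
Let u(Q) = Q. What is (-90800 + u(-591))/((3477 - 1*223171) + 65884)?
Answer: 91391/153810 ≈ 0.59418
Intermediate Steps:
(-90800 + u(-591))/((3477 - 1*223171) + 65884) = (-90800 - 591)/((3477 - 1*223171) + 65884) = -91391/((3477 - 223171) + 65884) = -91391/(-219694 + 65884) = -91391/(-153810) = -91391*(-1/153810) = 91391/153810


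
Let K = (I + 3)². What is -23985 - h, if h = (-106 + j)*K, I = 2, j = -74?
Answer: -19485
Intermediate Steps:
K = 25 (K = (2 + 3)² = 5² = 25)
h = -4500 (h = (-106 - 74)*25 = -180*25 = -4500)
-23985 - h = -23985 - 1*(-4500) = -23985 + 4500 = -19485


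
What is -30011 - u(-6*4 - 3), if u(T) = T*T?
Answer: -30740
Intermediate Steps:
u(T) = T**2
-30011 - u(-6*4 - 3) = -30011 - (-6*4 - 3)**2 = -30011 - (-24 - 3)**2 = -30011 - 1*(-27)**2 = -30011 - 1*729 = -30011 - 729 = -30740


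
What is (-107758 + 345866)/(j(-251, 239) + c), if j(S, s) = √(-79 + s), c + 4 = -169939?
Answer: -40464787844/28880623089 - 952432*√10/28880623089 ≈ -1.4012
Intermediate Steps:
c = -169943 (c = -4 - 169939 = -169943)
(-107758 + 345866)/(j(-251, 239) + c) = (-107758 + 345866)/(√(-79 + 239) - 169943) = 238108/(√160 - 169943) = 238108/(4*√10 - 169943) = 238108/(-169943 + 4*√10)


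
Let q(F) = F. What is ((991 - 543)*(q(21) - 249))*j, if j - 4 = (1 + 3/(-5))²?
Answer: -10622976/25 ≈ -4.2492e+5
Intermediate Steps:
j = 104/25 (j = 4 + (1 + 3/(-5))² = 4 + (1 + 3*(-⅕))² = 4 + (1 - ⅗)² = 4 + (⅖)² = 4 + 4/25 = 104/25 ≈ 4.1600)
((991 - 543)*(q(21) - 249))*j = ((991 - 543)*(21 - 249))*(104/25) = (448*(-228))*(104/25) = -102144*104/25 = -10622976/25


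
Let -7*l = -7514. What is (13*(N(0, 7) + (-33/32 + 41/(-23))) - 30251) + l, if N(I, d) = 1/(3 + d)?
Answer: -752523057/25760 ≈ -29213.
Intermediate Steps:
l = 7514/7 (l = -⅐*(-7514) = 7514/7 ≈ 1073.4)
(13*(N(0, 7) + (-33/32 + 41/(-23))) - 30251) + l = (13*(1/(3 + 7) + (-33/32 + 41/(-23))) - 30251) + 7514/7 = (13*(1/10 + (-33*1/32 + 41*(-1/23))) - 30251) + 7514/7 = (13*(⅒ + (-33/32 - 41/23)) - 30251) + 7514/7 = (13*(⅒ - 2071/736) - 30251) + 7514/7 = (13*(-9987/3680) - 30251) + 7514/7 = (-129831/3680 - 30251) + 7514/7 = -111453511/3680 + 7514/7 = -752523057/25760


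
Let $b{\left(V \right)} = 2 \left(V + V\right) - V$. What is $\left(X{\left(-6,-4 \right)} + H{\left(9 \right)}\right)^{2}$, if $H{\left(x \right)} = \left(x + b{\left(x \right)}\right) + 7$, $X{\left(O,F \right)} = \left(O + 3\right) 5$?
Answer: $784$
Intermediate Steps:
$b{\left(V \right)} = 3 V$ ($b{\left(V \right)} = 2 \cdot 2 V - V = 4 V - V = 3 V$)
$X{\left(O,F \right)} = 15 + 5 O$ ($X{\left(O,F \right)} = \left(3 + O\right) 5 = 15 + 5 O$)
$H{\left(x \right)} = 7 + 4 x$ ($H{\left(x \right)} = \left(x + 3 x\right) + 7 = 4 x + 7 = 7 + 4 x$)
$\left(X{\left(-6,-4 \right)} + H{\left(9 \right)}\right)^{2} = \left(\left(15 + 5 \left(-6\right)\right) + \left(7 + 4 \cdot 9\right)\right)^{2} = \left(\left(15 - 30\right) + \left(7 + 36\right)\right)^{2} = \left(-15 + 43\right)^{2} = 28^{2} = 784$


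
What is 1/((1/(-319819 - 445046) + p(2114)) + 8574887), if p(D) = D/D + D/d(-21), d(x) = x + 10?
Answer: 8413515/72143331886699 ≈ 1.1662e-7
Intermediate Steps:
d(x) = 10 + x
p(D) = 1 - D/11 (p(D) = D/D + D/(10 - 21) = 1 + D/(-11) = 1 + D*(-1/11) = 1 - D/11)
1/((1/(-319819 - 445046) + p(2114)) + 8574887) = 1/((1/(-319819 - 445046) + (1 - 1/11*2114)) + 8574887) = 1/((1/(-764865) + (1 - 2114/11)) + 8574887) = 1/((-1/764865 - 2103/11) + 8574887) = 1/(-1608511106/8413515 + 8574887) = 1/(72143331886699/8413515) = 8413515/72143331886699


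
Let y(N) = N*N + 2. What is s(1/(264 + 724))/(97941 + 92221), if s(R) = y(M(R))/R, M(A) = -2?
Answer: 2964/95081 ≈ 0.031173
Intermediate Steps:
y(N) = 2 + N**2 (y(N) = N**2 + 2 = 2 + N**2)
s(R) = 6/R (s(R) = (2 + (-2)**2)/R = (2 + 4)/R = 6/R)
s(1/(264 + 724))/(97941 + 92221) = (6/(1/(264 + 724)))/(97941 + 92221) = (6/(1/988))/190162 = (6/(1/988))*(1/190162) = (6*988)*(1/190162) = 5928*(1/190162) = 2964/95081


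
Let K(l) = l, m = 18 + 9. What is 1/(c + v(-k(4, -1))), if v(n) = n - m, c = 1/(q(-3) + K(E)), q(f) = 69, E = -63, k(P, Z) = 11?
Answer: -6/227 ≈ -0.026432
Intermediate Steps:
m = 27
c = ⅙ (c = 1/(69 - 63) = 1/6 = ⅙ ≈ 0.16667)
v(n) = -27 + n (v(n) = n - 1*27 = n - 27 = -27 + n)
1/(c + v(-k(4, -1))) = 1/(⅙ + (-27 - 1*11)) = 1/(⅙ + (-27 - 11)) = 1/(⅙ - 38) = 1/(-227/6) = -6/227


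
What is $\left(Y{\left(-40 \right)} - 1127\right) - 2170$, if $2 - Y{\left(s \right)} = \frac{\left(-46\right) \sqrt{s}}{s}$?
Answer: $-3295 - \frac{23 i \sqrt{10}}{10} \approx -3295.0 - 7.2732 i$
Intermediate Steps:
$Y{\left(s \right)} = 2 + \frac{46}{\sqrt{s}}$ ($Y{\left(s \right)} = 2 - \frac{\left(-46\right) \sqrt{s}}{s} = 2 - - \frac{46}{\sqrt{s}} = 2 + \frac{46}{\sqrt{s}}$)
$\left(Y{\left(-40 \right)} - 1127\right) - 2170 = \left(\left(2 + \frac{46}{2 i \sqrt{10}}\right) - 1127\right) - 2170 = \left(\left(2 + 46 \left(- \frac{i \sqrt{10}}{20}\right)\right) - 1127\right) - 2170 = \left(\left(2 - \frac{23 i \sqrt{10}}{10}\right) - 1127\right) - 2170 = \left(-1125 - \frac{23 i \sqrt{10}}{10}\right) - 2170 = -3295 - \frac{23 i \sqrt{10}}{10}$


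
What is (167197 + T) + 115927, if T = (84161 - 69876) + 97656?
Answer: 395065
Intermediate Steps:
T = 111941 (T = 14285 + 97656 = 111941)
(167197 + T) + 115927 = (167197 + 111941) + 115927 = 279138 + 115927 = 395065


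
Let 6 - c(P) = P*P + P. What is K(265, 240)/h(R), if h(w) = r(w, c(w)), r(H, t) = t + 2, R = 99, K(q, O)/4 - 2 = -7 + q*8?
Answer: -2115/2473 ≈ -0.85524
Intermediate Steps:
K(q, O) = -20 + 32*q (K(q, O) = 8 + 4*(-7 + q*8) = 8 + 4*(-7 + 8*q) = 8 + (-28 + 32*q) = -20 + 32*q)
c(P) = 6 - P - P**2 (c(P) = 6 - (P*P + P) = 6 - (P**2 + P) = 6 - (P + P**2) = 6 + (-P - P**2) = 6 - P - P**2)
r(H, t) = 2 + t
h(w) = 8 - w - w**2 (h(w) = 2 + (6 - w - w**2) = 8 - w - w**2)
K(265, 240)/h(R) = (-20 + 32*265)/(8 - 1*99 - 1*99**2) = (-20 + 8480)/(8 - 99 - 1*9801) = 8460/(8 - 99 - 9801) = 8460/(-9892) = 8460*(-1/9892) = -2115/2473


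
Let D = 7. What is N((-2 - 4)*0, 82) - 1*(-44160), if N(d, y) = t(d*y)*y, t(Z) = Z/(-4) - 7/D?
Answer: 44078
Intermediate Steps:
t(Z) = -1 - Z/4 (t(Z) = Z/(-4) - 7/7 = Z*(-¼) - 7*⅐ = -Z/4 - 1 = -1 - Z/4)
N(d, y) = y*(-1 - d*y/4) (N(d, y) = (-1 - d*y/4)*y = y*(-1 - d*y/4))
N((-2 - 4)*0, 82) - 1*(-44160) = -¼*82*(4 + ((-2 - 4)*0)*82) - 1*(-44160) = -¼*82*(4 - 6*0*82) + 44160 = -¼*82*(4 + 0*82) + 44160 = -¼*82*(4 + 0) + 44160 = -¼*82*4 + 44160 = -82 + 44160 = 44078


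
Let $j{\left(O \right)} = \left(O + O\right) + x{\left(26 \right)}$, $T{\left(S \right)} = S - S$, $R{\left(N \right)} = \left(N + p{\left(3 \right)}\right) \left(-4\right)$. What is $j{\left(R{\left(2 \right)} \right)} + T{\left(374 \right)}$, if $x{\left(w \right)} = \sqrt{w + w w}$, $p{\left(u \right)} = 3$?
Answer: $-40 + 3 \sqrt{78} \approx -13.505$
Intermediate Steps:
$R{\left(N \right)} = -12 - 4 N$ ($R{\left(N \right)} = \left(N + 3\right) \left(-4\right) = \left(3 + N\right) \left(-4\right) = -12 - 4 N$)
$T{\left(S \right)} = 0$
$x{\left(w \right)} = \sqrt{w + w^{2}}$
$j{\left(O \right)} = 2 O + 3 \sqrt{78}$ ($j{\left(O \right)} = \left(O + O\right) + \sqrt{26 \left(1 + 26\right)} = 2 O + \sqrt{26 \cdot 27} = 2 O + \sqrt{702} = 2 O + 3 \sqrt{78}$)
$j{\left(R{\left(2 \right)} \right)} + T{\left(374 \right)} = \left(2 \left(-12 - 8\right) + 3 \sqrt{78}\right) + 0 = \left(2 \left(-20\right) + 3 \sqrt{78}\right) + 0 = \left(-40 + 3 \sqrt{78}\right) + 0 = -40 + 3 \sqrt{78}$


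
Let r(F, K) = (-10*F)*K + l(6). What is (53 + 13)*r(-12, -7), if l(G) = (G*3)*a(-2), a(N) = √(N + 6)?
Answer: -53064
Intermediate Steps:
a(N) = √(6 + N)
l(G) = 6*G (l(G) = (G*3)*√(6 - 2) = (3*G)*√4 = (3*G)*2 = 6*G)
r(F, K) = 36 - 10*F*K (r(F, K) = (-10*F)*K + 6*6 = -10*F*K + 36 = 36 - 10*F*K)
(53 + 13)*r(-12, -7) = (53 + 13)*(36 - 10*(-12)*(-7)) = 66*(36 - 840) = 66*(-804) = -53064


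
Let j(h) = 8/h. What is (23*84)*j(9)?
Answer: 5152/3 ≈ 1717.3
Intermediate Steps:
(23*84)*j(9) = (23*84)*(8/9) = 1932*(8*(1/9)) = 1932*(8/9) = 5152/3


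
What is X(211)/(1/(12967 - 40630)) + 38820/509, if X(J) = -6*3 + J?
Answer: -2717491311/509 ≈ -5.3389e+6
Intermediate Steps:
X(J) = -18 + J
X(211)/(1/(12967 - 40630)) + 38820/509 = (-18 + 211)/(1/(12967 - 40630)) + 38820/509 = 193/(1/(-27663)) + 38820*(1/509) = 193/(-1/27663) + 38820/509 = 193*(-27663) + 38820/509 = -5338959 + 38820/509 = -2717491311/509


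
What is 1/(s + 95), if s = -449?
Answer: -1/354 ≈ -0.0028249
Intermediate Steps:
1/(s + 95) = 1/(-449 + 95) = 1/(-354) = -1/354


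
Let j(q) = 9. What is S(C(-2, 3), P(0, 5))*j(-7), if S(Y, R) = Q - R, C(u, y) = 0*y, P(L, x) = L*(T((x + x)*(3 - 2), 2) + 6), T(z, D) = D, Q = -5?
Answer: -45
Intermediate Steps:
P(L, x) = 8*L (P(L, x) = L*(2 + 6) = L*8 = 8*L)
C(u, y) = 0
S(Y, R) = -5 - R
S(C(-2, 3), P(0, 5))*j(-7) = (-5 - 8*0)*9 = (-5 - 1*0)*9 = (-5 + 0)*9 = -5*9 = -45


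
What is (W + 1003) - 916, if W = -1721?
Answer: -1634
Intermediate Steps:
(W + 1003) - 916 = (-1721 + 1003) - 916 = -718 - 916 = -1634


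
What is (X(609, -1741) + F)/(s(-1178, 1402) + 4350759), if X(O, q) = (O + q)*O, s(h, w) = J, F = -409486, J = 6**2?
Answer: -1098874/4350795 ≈ -0.25257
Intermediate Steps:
J = 36
s(h, w) = 36
X(O, q) = O*(O + q)
(X(609, -1741) + F)/(s(-1178, 1402) + 4350759) = (609*(609 - 1741) - 409486)/(36 + 4350759) = (609*(-1132) - 409486)/4350795 = (-689388 - 409486)*(1/4350795) = -1098874*1/4350795 = -1098874/4350795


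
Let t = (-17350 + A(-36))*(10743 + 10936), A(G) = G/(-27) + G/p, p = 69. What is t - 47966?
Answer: -25955110480/69 ≈ -3.7616e+8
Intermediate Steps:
A(G) = -14*G/621 (A(G) = G/(-27) + G/69 = G*(-1/27) + G*(1/69) = -G/27 + G/69 = -14*G/621)
t = -25951800826/69 (t = (-17350 - 14/621*(-36))*(10743 + 10936) = (-17350 + 56/69)*21679 = -1197094/69*21679 = -25951800826/69 ≈ -3.7611e+8)
t - 47966 = -25951800826/69 - 47966 = -25955110480/69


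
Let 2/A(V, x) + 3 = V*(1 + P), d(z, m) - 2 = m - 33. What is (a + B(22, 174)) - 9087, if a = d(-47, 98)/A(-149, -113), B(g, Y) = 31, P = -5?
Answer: 21619/2 ≈ 10810.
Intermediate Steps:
d(z, m) = -31 + m (d(z, m) = 2 + (m - 33) = 2 + (-33 + m) = -31 + m)
A(V, x) = 2/(-3 - 4*V) (A(V, x) = 2/(-3 + V*(1 - 5)) = 2/(-3 + V*(-4)) = 2/(-3 - 4*V))
a = 39731/2 (a = (-31 + 98)/((-2/(3 + 4*(-149)))) = 67/((-2/(3 - 596))) = 67/((-2/(-593))) = 67/((-2*(-1/593))) = 67/(2/593) = 67*(593/2) = 39731/2 ≈ 19866.)
(a + B(22, 174)) - 9087 = (39731/2 + 31) - 9087 = 39793/2 - 9087 = 21619/2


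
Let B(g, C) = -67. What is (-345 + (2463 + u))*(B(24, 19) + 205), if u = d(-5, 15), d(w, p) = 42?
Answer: 298080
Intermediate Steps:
u = 42
(-345 + (2463 + u))*(B(24, 19) + 205) = (-345 + (2463 + 42))*(-67 + 205) = (-345 + 2505)*138 = 2160*138 = 298080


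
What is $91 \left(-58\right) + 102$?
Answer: $-5176$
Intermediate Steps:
$91 \left(-58\right) + 102 = -5278 + 102 = -5176$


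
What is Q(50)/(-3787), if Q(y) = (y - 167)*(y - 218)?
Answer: -2808/541 ≈ -5.1904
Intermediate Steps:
Q(y) = (-218 + y)*(-167 + y) (Q(y) = (-167 + y)*(-218 + y) = (-218 + y)*(-167 + y))
Q(50)/(-3787) = (36406 + 50² - 385*50)/(-3787) = (36406 + 2500 - 19250)*(-1/3787) = 19656*(-1/3787) = -2808/541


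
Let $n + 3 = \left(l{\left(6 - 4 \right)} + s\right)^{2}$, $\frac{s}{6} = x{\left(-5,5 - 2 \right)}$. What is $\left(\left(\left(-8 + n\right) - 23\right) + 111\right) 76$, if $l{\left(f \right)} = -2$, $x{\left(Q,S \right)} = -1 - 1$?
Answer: $20748$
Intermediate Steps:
$x{\left(Q,S \right)} = -2$
$s = -12$ ($s = 6 \left(-2\right) = -12$)
$n = 193$ ($n = -3 + \left(-2 - 12\right)^{2} = -3 + \left(-14\right)^{2} = -3 + 196 = 193$)
$\left(\left(\left(-8 + n\right) - 23\right) + 111\right) 76 = \left(\left(\left(-8 + 193\right) - 23\right) + 111\right) 76 = \left(\left(185 - 23\right) + 111\right) 76 = \left(162 + 111\right) 76 = 273 \cdot 76 = 20748$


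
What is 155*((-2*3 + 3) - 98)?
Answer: -15655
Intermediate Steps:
155*((-2*3 + 3) - 98) = 155*((-6 + 3) - 98) = 155*(-3 - 98) = 155*(-101) = -15655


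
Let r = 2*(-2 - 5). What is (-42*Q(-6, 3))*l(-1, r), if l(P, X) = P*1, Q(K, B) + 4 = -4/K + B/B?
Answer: -98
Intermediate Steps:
Q(K, B) = -3 - 4/K (Q(K, B) = -4 + (-4/K + B/B) = -4 + (-4/K + 1) = -4 + (1 - 4/K) = -3 - 4/K)
r = -14 (r = 2*(-7) = -14)
l(P, X) = P
(-42*Q(-6, 3))*l(-1, r) = -42*(-3 - 4/(-6))*(-1) = -42*(-3 - 4*(-⅙))*(-1) = -42*(-3 + ⅔)*(-1) = -42*(-7/3)*(-1) = 98*(-1) = -98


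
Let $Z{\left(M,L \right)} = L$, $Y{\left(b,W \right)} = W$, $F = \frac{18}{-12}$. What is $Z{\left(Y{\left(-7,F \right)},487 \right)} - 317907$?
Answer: $-317420$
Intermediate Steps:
$F = - \frac{3}{2}$ ($F = 18 \left(- \frac{1}{12}\right) = - \frac{3}{2} \approx -1.5$)
$Z{\left(Y{\left(-7,F \right)},487 \right)} - 317907 = 487 - 317907 = -317420$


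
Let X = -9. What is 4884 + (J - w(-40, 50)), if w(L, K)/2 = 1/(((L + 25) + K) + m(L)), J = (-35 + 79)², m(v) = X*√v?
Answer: 6090246/893 - 36*I*√10/4465 ≈ 6820.0 - 0.025497*I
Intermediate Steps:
m(v) = -9*√v
J = 1936 (J = 44² = 1936)
w(L, K) = 2/(25 + K + L - 9*√L) (w(L, K) = 2/(((L + 25) + K) - 9*√L) = 2/(((25 + L) + K) - 9*√L) = 2/((25 + K + L) - 9*√L) = 2/(25 + K + L - 9*√L))
4884 + (J - w(-40, 50)) = 4884 + (1936 - 2/(25 + 50 - 40 - 18*I*√10)) = 4884 + (1936 - 2/(35 - 18*I*√10)) = 6820 - 2/(35 - 18*I*√10)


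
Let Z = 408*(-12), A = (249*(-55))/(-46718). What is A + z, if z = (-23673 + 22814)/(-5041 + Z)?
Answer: 176217977/464236766 ≈ 0.37959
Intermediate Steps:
A = 13695/46718 (A = -13695*(-1/46718) = 13695/46718 ≈ 0.29314)
Z = -4896
z = 859/9937 (z = (-23673 + 22814)/(-5041 - 4896) = -859/(-9937) = -859*(-1/9937) = 859/9937 ≈ 0.086445)
A + z = 13695/46718 + 859/9937 = 176217977/464236766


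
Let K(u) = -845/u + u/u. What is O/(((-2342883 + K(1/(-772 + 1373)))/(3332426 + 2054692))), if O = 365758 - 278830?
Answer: -42571944864/259157 ≈ -1.6427e+5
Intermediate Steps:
K(u) = 1 - 845/u (K(u) = -845/u + 1 = 1 - 845/u)
O = 86928
O/(((-2342883 + K(1/(-772 + 1373)))/(3332426 + 2054692))) = 86928/(((-2342883 + (-845 + 1/(-772 + 1373))/(1/(-772 + 1373)))/(3332426 + 2054692))) = 86928/(((-2342883 + (-845 + 1/601)/(1/601))/5387118)) = 86928/(((-2342883 + (-845 + 1/601)/(1/601))*(1/5387118))) = 86928/(((-2342883 + 601*(-507844/601))*(1/5387118))) = 86928/(((-2342883 - 507844)*(1/5387118))) = 86928/((-2850727*1/5387118)) = 86928/(-259157/489738) = 86928*(-489738/259157) = -42571944864/259157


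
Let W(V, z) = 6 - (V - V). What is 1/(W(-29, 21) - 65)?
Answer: -1/59 ≈ -0.016949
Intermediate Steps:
W(V, z) = 6 (W(V, z) = 6 - 1*0 = 6 + 0 = 6)
1/(W(-29, 21) - 65) = 1/(6 - 65) = 1/(-59) = -1/59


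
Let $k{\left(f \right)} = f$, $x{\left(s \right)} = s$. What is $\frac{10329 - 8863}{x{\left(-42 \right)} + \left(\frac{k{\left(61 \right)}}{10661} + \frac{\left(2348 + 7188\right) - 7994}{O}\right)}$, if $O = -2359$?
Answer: $- \frac{5266981762}{153223703} \approx -34.374$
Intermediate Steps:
$\frac{10329 - 8863}{x{\left(-42 \right)} + \left(\frac{k{\left(61 \right)}}{10661} + \frac{\left(2348 + 7188\right) - 7994}{O}\right)} = \frac{10329 - 8863}{-42 + \left(\frac{61}{10661} + \frac{\left(2348 + 7188\right) - 7994}{-2359}\right)} = \frac{10329 - 8863}{-42 + \left(61 \cdot \frac{1}{10661} + \left(9536 - 7994\right) \left(- \frac{1}{2359}\right)\right)} = \frac{10329 - 8863}{-42 + \left(\frac{61}{10661} + 1542 \left(- \frac{1}{2359}\right)\right)} = \frac{1466}{-42 + \left(\frac{61}{10661} - \frac{1542}{2359}\right)} = \frac{1466}{-42 - \frac{2327909}{3592757}} = \frac{1466}{- \frac{153223703}{3592757}} = 1466 \left(- \frac{3592757}{153223703}\right) = - \frac{5266981762}{153223703}$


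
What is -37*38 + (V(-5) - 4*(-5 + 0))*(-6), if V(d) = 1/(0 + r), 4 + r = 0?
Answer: -3049/2 ≈ -1524.5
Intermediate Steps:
r = -4 (r = -4 + 0 = -4)
V(d) = -¼ (V(d) = 1/(0 - 4) = 1/(-4) = -¼)
-37*38 + (V(-5) - 4*(-5 + 0))*(-6) = -37*38 + (-¼ - 4*(-5 + 0))*(-6) = -1406 + (-¼ - 4*(-5))*(-6) = -1406 + (-¼ + 20)*(-6) = -1406 + (79/4)*(-6) = -1406 - 237/2 = -3049/2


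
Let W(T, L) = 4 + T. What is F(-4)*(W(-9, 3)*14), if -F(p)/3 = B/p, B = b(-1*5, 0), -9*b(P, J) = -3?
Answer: -35/2 ≈ -17.500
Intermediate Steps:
b(P, J) = ⅓ (b(P, J) = -⅑*(-3) = ⅓)
B = ⅓ ≈ 0.33333
F(p) = -1/p
F(-4)*(W(-9, 3)*14) = (-1/(-4))*((4 - 9)*14) = (-1*(-¼))*(-5*14) = (¼)*(-70) = -35/2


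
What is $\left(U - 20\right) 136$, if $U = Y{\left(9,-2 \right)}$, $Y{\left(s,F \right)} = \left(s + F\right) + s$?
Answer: $-544$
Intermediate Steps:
$Y{\left(s,F \right)} = F + 2 s$ ($Y{\left(s,F \right)} = \left(F + s\right) + s = F + 2 s$)
$U = 16$ ($U = -2 + 2 \cdot 9 = -2 + 18 = 16$)
$\left(U - 20\right) 136 = \left(16 - 20\right) 136 = \left(-4\right) 136 = -544$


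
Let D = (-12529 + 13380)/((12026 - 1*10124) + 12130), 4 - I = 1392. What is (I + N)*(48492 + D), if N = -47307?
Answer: -33134054773525/14032 ≈ -2.3613e+9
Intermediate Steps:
I = -1388 (I = 4 - 1*1392 = 4 - 1392 = -1388)
D = 851/14032 (D = 851/((12026 - 10124) + 12130) = 851/(1902 + 12130) = 851/14032 ≈ 0.060647)
(I + N)*(48492 + D) = (-1388 - 47307)*(48492 + 851/14032) = -48695*680440595/14032 = -33134054773525/14032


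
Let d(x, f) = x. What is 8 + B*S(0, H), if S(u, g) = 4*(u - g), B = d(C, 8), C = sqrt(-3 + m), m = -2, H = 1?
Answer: 8 - 4*I*sqrt(5) ≈ 8.0 - 8.9443*I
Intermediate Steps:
C = I*sqrt(5) (C = sqrt(-3 - 2) = sqrt(-5) = I*sqrt(5) ≈ 2.2361*I)
B = I*sqrt(5) ≈ 2.2361*I
S(u, g) = -4*g + 4*u
8 + B*S(0, H) = 8 + (I*sqrt(5))*(-4*1 + 4*0) = 8 + (I*sqrt(5))*(-4 + 0) = 8 + (I*sqrt(5))*(-4) = 8 - 4*I*sqrt(5)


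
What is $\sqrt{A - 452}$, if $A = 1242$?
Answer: $\sqrt{790} \approx 28.107$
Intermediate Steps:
$\sqrt{A - 452} = \sqrt{1242 - 452} = \sqrt{790}$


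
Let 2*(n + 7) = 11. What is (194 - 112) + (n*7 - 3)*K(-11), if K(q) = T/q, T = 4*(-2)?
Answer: 794/11 ≈ 72.182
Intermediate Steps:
n = -3/2 (n = -7 + (½)*11 = -7 + 11/2 = -3/2 ≈ -1.5000)
T = -8
K(q) = -8/q
(194 - 112) + (n*7 - 3)*K(-11) = (194 - 112) + (-3/2*7 - 3)*(-8/(-11)) = 82 + (-21/2 - 3)*(-8*(-1/11)) = 82 - 27/2*8/11 = 82 - 108/11 = 794/11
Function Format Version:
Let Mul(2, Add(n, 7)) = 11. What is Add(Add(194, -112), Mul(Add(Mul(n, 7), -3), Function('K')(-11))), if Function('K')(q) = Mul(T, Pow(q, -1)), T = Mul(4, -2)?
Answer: Rational(794, 11) ≈ 72.182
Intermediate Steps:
n = Rational(-3, 2) (n = Add(-7, Mul(Rational(1, 2), 11)) = Add(-7, Rational(11, 2)) = Rational(-3, 2) ≈ -1.5000)
T = -8
Function('K')(q) = Mul(-8, Pow(q, -1))
Add(Add(194, -112), Mul(Add(Mul(n, 7), -3), Function('K')(-11))) = Add(Add(194, -112), Mul(Add(Mul(Rational(-3, 2), 7), -3), Mul(-8, Pow(-11, -1)))) = Add(82, Mul(Add(Rational(-21, 2), -3), Mul(-8, Rational(-1, 11)))) = Add(82, Mul(Rational(-27, 2), Rational(8, 11))) = Add(82, Rational(-108, 11)) = Rational(794, 11)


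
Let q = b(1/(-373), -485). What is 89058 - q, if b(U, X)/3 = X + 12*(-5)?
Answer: 90693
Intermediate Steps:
b(U, X) = -180 + 3*X (b(U, X) = 3*(X + 12*(-5)) = 3*(X - 60) = 3*(-60 + X) = -180 + 3*X)
q = -1635 (q = -180 + 3*(-485) = -180 - 1455 = -1635)
89058 - q = 89058 - 1*(-1635) = 89058 + 1635 = 90693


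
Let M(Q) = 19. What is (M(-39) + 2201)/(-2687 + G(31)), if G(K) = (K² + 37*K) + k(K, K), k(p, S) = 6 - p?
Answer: -555/151 ≈ -3.6755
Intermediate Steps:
G(K) = 6 + K² + 36*K (G(K) = (K² + 37*K) + (6 - K) = 6 + K² + 36*K)
(M(-39) + 2201)/(-2687 + G(31)) = (19 + 2201)/(-2687 + (6 + 31² + 36*31)) = 2220/(-2687 + (6 + 961 + 1116)) = 2220/(-2687 + 2083) = 2220/(-604) = 2220*(-1/604) = -555/151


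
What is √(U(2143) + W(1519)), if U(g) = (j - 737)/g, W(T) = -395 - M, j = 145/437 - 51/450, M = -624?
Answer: √180481499735028666/28094730 ≈ 15.121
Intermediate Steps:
j = 14321/65550 (j = 145*(1/437) - 51*1/450 = 145/437 - 17/150 = 14321/65550 ≈ 0.21847)
W(T) = 229 (W(T) = -395 - 1*(-624) = -395 + 624 = 229)
U(g) = -48296029/(65550*g) (U(g) = (14321/65550 - 737)/g = -48296029/(65550*g))
√(U(2143) + W(1519)) = √(-48296029/65550/2143 + 229) = √(-48296029/65550*1/2143 + 229) = √(-48296029/140473650 + 229) = √(32120169821/140473650) = √180481499735028666/28094730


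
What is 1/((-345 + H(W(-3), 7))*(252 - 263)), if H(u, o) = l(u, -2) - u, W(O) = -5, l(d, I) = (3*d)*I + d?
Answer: 1/3465 ≈ 0.00028860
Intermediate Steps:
l(d, I) = d + 3*I*d (l(d, I) = 3*I*d + d = d + 3*I*d)
H(u, o) = -6*u (H(u, o) = u*(1 + 3*(-2)) - u = u*(1 - 6) - u = u*(-5) - u = -5*u - u = -6*u)
1/((-345 + H(W(-3), 7))*(252 - 263)) = 1/((-345 - 6*(-5))*(252 - 263)) = 1/((-345 + 30)*(-11)) = 1/(-315*(-11)) = 1/3465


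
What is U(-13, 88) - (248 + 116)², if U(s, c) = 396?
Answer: -132100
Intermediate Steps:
U(-13, 88) - (248 + 116)² = 396 - (248 + 116)² = 396 - 1*364² = 396 - 1*132496 = 396 - 132496 = -132100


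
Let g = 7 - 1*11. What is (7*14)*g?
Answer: -392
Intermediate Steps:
g = -4 (g = 7 - 11 = -4)
(7*14)*g = (7*14)*(-4) = 98*(-4) = -392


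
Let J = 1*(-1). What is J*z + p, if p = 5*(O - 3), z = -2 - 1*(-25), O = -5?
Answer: -63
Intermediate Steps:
J = -1
z = 23 (z = -2 + 25 = 23)
p = -40 (p = 5*(-5 - 3) = 5*(-8) = -40)
J*z + p = -1*23 - 40 = -23 - 40 = -63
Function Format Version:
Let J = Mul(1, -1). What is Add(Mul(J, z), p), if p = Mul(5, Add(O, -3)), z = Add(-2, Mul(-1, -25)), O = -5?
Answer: -63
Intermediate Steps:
J = -1
z = 23 (z = Add(-2, 25) = 23)
p = -40 (p = Mul(5, Add(-5, -3)) = Mul(5, -8) = -40)
Add(Mul(J, z), p) = Add(Mul(-1, 23), -40) = Add(-23, -40) = -63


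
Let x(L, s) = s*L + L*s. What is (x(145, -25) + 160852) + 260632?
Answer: 414234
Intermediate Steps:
x(L, s) = 2*L*s (x(L, s) = L*s + L*s = 2*L*s)
(x(145, -25) + 160852) + 260632 = (2*145*(-25) + 160852) + 260632 = (-7250 + 160852) + 260632 = 153602 + 260632 = 414234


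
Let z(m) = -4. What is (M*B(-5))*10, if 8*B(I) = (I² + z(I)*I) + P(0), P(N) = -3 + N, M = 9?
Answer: 945/2 ≈ 472.50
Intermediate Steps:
B(I) = -3/8 - I/2 + I²/8 (B(I) = ((I² - 4*I) + (-3 + 0))/8 = ((I² - 4*I) - 3)/8 = (-3 + I² - 4*I)/8 = -3/8 - I/2 + I²/8)
(M*B(-5))*10 = (9*(-3/8 - ½*(-5) + (⅛)*(-5)²))*10 = (9*(-3/8 + 5/2 + (⅛)*25))*10 = (9*(-3/8 + 5/2 + 25/8))*10 = (9*(21/4))*10 = (189/4)*10 = 945/2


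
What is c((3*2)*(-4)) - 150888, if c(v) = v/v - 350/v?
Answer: -1810469/12 ≈ -1.5087e+5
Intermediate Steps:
c(v) = 1 - 350/v
c((3*2)*(-4)) - 150888 = (-350 + (3*2)*(-4))/(((3*2)*(-4))) - 150888 = (-350 + 6*(-4))/((6*(-4))) - 150888 = (-350 - 24)/(-24) - 150888 = -1/24*(-374) - 150888 = 187/12 - 150888 = -1810469/12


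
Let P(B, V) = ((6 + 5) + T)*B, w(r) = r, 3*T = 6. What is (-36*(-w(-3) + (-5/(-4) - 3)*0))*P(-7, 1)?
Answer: 9828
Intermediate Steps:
T = 2 (T = (1/3)*6 = 2)
P(B, V) = 13*B (P(B, V) = ((6 + 5) + 2)*B = (11 + 2)*B = 13*B)
(-36*(-w(-3) + (-5/(-4) - 3)*0))*P(-7, 1) = (-36*(-1*(-3) + (-5/(-4) - 3)*0))*(13*(-7)) = -36*(3 + (-5*(-1/4) - 3)*0)*(-91) = -36*(3 + (5/4 - 3)*0)*(-91) = -36*(3 - 7/4*0)*(-91) = -36*(3 + 0)*(-91) = -36*3*(-91) = -108*(-91) = 9828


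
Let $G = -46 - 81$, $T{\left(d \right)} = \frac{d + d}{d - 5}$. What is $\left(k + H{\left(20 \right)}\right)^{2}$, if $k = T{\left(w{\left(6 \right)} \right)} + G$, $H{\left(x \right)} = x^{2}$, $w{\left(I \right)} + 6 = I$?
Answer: $74529$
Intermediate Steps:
$w{\left(I \right)} = -6 + I$
$T{\left(d \right)} = \frac{2 d}{-5 + d}$
$G = -127$
$k = -127$ ($k = \frac{2 \left(-6 + 6\right)}{-5 + \left(-6 + 6\right)} - 127 = 2 \cdot 0 \frac{1}{-5 + 0} - 127 = 2 \cdot 0 \frac{1}{-5} - 127 = 2 \cdot 0 \left(- \frac{1}{5}\right) - 127 = 0 - 127 = -127$)
$\left(k + H{\left(20 \right)}\right)^{2} = \left(-127 + 20^{2}\right)^{2} = \left(-127 + 400\right)^{2} = 273^{2} = 74529$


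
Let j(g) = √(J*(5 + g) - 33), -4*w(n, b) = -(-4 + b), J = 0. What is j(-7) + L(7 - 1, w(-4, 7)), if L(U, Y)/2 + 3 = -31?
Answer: -68 + I*√33 ≈ -68.0 + 5.7446*I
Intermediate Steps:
w(n, b) = -1 + b/4 (w(n, b) = -(-1)*(-4 + b)/4 = -(4 - b)/4 = -1 + b/4)
L(U, Y) = -68 (L(U, Y) = -6 + 2*(-31) = -6 - 62 = -68)
j(g) = I*√33 (j(g) = √(0*(5 + g) - 33) = √(0 - 33) = √(-33) = I*√33)
j(-7) + L(7 - 1, w(-4, 7)) = I*√33 - 68 = -68 + I*√33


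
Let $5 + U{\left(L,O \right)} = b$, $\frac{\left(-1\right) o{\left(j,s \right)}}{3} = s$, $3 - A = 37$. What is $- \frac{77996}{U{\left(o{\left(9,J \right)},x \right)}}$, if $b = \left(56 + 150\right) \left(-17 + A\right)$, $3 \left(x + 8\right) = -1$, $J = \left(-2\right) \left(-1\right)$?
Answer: $\frac{77996}{10511} \approx 7.4204$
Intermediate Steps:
$J = 2$
$A = -34$ ($A = 3 - 37 = -34$)
$x = - \frac{25}{3}$ ($x = -8 + \frac{1}{3} \left(-1\right) = -8 - \frac{1}{3} = - \frac{25}{3} \approx -8.3333$)
$o{\left(j,s \right)} = - 3 s$
$b = -10506$ ($b = \left(56 + 150\right) \left(-17 - 34\right) = 206 \left(-51\right) = -10506$)
$U{\left(L,O \right)} = -10511$ ($U{\left(L,O \right)} = -5 - 10506 = -10511$)
$- \frac{77996}{U{\left(o{\left(9,J \right)},x \right)}} = - \frac{77996}{-10511} = \left(-77996\right) \left(- \frac{1}{10511}\right) = \frac{77996}{10511}$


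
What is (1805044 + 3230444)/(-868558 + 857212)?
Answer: -839248/1891 ≈ -443.81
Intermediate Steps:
(1805044 + 3230444)/(-868558 + 857212) = 5035488/(-11346) = 5035488*(-1/11346) = -839248/1891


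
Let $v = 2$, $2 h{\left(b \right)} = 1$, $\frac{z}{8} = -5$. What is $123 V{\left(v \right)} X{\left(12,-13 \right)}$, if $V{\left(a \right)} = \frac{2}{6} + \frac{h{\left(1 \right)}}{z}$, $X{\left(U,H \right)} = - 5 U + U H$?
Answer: $- \frac{85239}{10} \approx -8523.9$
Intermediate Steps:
$z = -40$ ($z = 8 \left(-5\right) = -40$)
$h{\left(b \right)} = \frac{1}{2}$ ($h{\left(b \right)} = \frac{1}{2} \cdot 1 = \frac{1}{2}$)
$X{\left(U,H \right)} = - 5 U + H U$
$V{\left(a \right)} = \frac{77}{240}$ ($V{\left(a \right)} = \frac{2}{6} + \frac{1}{2 \left(-40\right)} = 2 \cdot \frac{1}{6} + \frac{1}{2} \left(- \frac{1}{40}\right) = \frac{1}{3} - \frac{1}{80} = \frac{77}{240}$)
$123 V{\left(v \right)} X{\left(12,-13 \right)} = 123 \cdot \frac{77}{240} \cdot 12 \left(-5 - 13\right) = \frac{3157 \cdot 12 \left(-18\right)}{80} = \frac{3157}{80} \left(-216\right) = - \frac{85239}{10}$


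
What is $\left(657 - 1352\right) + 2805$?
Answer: $2110$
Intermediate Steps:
$\left(657 - 1352\right) + 2805 = -695 + 2805 = 2110$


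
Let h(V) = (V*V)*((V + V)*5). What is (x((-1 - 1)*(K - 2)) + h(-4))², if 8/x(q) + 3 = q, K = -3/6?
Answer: 404496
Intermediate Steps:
K = -½ (K = -3*⅙ = -½ ≈ -0.50000)
h(V) = 10*V³ (h(V) = V²*((2*V)*5) = V²*(10*V) = 10*V³)
x(q) = 8/(-3 + q)
(x((-1 - 1)*(K - 2)) + h(-4))² = (8/(-3 + (-1 - 1)*(-½ - 2)) + 10*(-4)³)² = (8/(-3 - 2*(-5/2)) + 10*(-64))² = (8/(-3 + 5) - 640)² = (8/2 - 640)² = (8*(½) - 640)² = (4 - 640)² = (-636)² = 404496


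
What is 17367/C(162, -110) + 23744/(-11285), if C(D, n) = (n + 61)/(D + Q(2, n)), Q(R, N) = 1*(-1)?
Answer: -643979699/11285 ≈ -57065.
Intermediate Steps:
Q(R, N) = -1
C(D, n) = (61 + n)/(-1 + D) (C(D, n) = (n + 61)/(D - 1) = (61 + n)/(-1 + D))
17367/C(162, -110) + 23744/(-11285) = 17367/(((61 - 110)/(-1 + 162))) + 23744/(-11285) = 17367/((-49/161)) + 23744*(-1/11285) = 17367/(((1/161)*(-49))) - 23744/11285 = 17367/(-7/23) - 23744/11285 = 17367*(-23/7) - 23744/11285 = -57063 - 23744/11285 = -643979699/11285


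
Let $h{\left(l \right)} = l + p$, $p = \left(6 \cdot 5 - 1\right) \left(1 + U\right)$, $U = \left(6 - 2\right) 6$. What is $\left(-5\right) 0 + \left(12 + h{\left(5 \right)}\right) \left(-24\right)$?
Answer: $-17808$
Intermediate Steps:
$U = 24$ ($U = \left(6 - 2\right) 6 = 4 \cdot 6 = 24$)
$p = 725$ ($p = \left(6 \cdot 5 - 1\right) \left(1 + 24\right) = \left(30 - 1\right) 25 = 29 \cdot 25 = 725$)
$h{\left(l \right)} = 725 + l$ ($h{\left(l \right)} = l + 725 = 725 + l$)
$\left(-5\right) 0 + \left(12 + h{\left(5 \right)}\right) \left(-24\right) = \left(-5\right) 0 + \left(12 + \left(725 + 5\right)\right) \left(-24\right) = 0 + \left(12 + 730\right) \left(-24\right) = 0 + 742 \left(-24\right) = 0 - 17808 = -17808$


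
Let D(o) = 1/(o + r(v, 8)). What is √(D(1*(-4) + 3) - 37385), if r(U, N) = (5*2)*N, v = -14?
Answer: I*√233319706/79 ≈ 193.35*I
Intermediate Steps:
r(U, N) = 10*N
D(o) = 1/(80 + o) (D(o) = 1/(o + 10*8) = 1/(o + 80) = 1/(80 + o))
√(D(1*(-4) + 3) - 37385) = √(1/(80 + (1*(-4) + 3)) - 37385) = √(1/(80 + (-4 + 3)) - 37385) = √(1/(80 - 1) - 37385) = √(1/79 - 37385) = √(-2953414/79) = I*√233319706/79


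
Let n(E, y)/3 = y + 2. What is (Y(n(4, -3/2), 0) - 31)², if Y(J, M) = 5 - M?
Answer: 676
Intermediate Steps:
n(E, y) = 6 + 3*y (n(E, y) = 3*(y + 2) = 3*(2 + y) = 6 + 3*y)
(Y(n(4, -3/2), 0) - 31)² = ((5 - 1*0) - 31)² = ((5 + 0) - 31)² = (5 - 31)² = (-26)² = 676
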